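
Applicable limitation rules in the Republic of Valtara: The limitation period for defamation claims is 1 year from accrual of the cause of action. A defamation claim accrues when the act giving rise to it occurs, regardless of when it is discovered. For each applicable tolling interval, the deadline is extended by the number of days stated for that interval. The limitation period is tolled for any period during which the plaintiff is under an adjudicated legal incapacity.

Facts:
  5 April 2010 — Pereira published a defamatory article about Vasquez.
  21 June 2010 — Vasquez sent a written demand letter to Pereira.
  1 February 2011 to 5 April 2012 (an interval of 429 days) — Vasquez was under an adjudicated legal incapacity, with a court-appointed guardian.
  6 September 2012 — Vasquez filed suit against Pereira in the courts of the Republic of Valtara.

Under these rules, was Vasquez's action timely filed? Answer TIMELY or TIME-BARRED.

The cause of action accrued on 5 April 2010, the date of the act.
Adding the 1 year base period to 5 April 2010 gives a deadline of 5 April 2011, before any tolling.
The plaintiff's legal incapacity from 1 February 2011 to 5 April 2012 tolled the period for 429 days, extending the deadline to 7 June 2012.
The other events in the timeline have no effect on the limitation period under the stated rules.
Vasquez filed on 6 September 2012, after the 7 June 2012 deadline, so the action is time-barred.

TIME-BARRED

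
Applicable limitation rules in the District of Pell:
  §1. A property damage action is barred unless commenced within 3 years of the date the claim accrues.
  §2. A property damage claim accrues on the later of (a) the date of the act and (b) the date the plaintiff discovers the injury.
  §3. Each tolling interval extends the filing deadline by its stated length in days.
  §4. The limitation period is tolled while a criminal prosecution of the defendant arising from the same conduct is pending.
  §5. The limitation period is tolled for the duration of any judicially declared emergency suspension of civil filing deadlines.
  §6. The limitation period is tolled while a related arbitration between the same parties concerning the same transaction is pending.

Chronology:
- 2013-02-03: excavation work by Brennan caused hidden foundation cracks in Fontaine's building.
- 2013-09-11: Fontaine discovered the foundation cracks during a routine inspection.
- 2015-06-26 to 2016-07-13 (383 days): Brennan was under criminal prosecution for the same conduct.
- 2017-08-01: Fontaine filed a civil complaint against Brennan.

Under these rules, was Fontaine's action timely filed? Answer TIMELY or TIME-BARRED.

TIMELY

The claim accrued on 2013-09-11 — the later of the 2013-02-03 act and the 2013-09-11 discovery.
Adding the 3 years base period to 2013-09-11 gives a deadline of 2016-09-11, before any tolling.
The period was tolled for 383 days by the pending criminal prosecution (2015-06-26 to 2016-07-13), pushing the deadline to 2017-09-29.
Filing on 2017-08-01 beat the 2017-09-29 deadline — the action is timely.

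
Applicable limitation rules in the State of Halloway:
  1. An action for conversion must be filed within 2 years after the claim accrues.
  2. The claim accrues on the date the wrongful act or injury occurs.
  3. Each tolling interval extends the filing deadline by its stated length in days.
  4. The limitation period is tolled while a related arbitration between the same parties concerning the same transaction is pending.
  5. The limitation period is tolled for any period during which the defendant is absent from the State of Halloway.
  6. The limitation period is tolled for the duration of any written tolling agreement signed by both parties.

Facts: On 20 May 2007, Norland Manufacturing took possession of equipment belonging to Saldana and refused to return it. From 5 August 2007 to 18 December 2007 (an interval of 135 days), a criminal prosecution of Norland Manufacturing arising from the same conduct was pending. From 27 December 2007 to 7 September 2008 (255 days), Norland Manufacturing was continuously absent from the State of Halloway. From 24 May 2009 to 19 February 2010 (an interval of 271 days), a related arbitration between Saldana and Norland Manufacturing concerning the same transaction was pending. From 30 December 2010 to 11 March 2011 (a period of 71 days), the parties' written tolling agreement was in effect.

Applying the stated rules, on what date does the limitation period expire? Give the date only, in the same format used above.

The limitation period began to run on 20 May 2007.
Adding the 2 years base period to 20 May 2007 gives a deadline of 20 May 2009, before any tolling.
The period was tolled for 255 days by the defendant's absence from the jurisdiction (27 December 2007 to 7 September 2008), pushing the deadline to 30 January 2010.
Because the pending related arbitration ran from 24 May 2009 to 19 February 2010, the deadline is extended by 271 days to 28 October 2010.
The written tolling agreement from 30 December 2010 to 11 March 2011 began after the period had already run on 28 October 2010, so it has no tolling effect.
No stated provision tolls the period for a criminal prosecution, so the interval from 5 August 2007 to 18 December 2007 has no effect on the deadline.

28 October 2010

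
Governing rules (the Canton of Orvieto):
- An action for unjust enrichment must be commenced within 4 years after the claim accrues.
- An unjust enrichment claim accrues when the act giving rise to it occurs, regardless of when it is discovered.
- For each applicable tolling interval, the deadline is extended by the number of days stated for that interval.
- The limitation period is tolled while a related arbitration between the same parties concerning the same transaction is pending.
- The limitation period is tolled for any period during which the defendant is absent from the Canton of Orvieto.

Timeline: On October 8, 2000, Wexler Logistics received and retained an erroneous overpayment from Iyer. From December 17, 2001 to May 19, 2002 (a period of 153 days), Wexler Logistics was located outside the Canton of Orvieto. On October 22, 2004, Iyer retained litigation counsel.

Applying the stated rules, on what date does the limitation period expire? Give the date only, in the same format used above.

March 10, 2005

The claim accrued on October 8, 2000, when the wrongful act occurred.
The untolled deadline — 4 years after October 8, 2000 — is October 8, 2004.
The defendant's absence from the jurisdiction from December 17, 2001 to May 19, 2002 tolled the period for 153 days, extending the deadline to March 10, 2005.
Nothing else in the chronology tolls or restarts the period.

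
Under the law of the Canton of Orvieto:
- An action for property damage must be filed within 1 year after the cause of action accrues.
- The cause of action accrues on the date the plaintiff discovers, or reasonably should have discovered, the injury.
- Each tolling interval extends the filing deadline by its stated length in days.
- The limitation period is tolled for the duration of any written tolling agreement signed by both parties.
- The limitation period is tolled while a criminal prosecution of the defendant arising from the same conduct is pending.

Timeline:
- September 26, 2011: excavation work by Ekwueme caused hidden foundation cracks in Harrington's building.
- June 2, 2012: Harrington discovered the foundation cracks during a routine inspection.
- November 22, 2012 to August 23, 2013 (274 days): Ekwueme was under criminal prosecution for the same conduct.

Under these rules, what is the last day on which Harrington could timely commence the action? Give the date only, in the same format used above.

March 3, 2014

The claim did not accrue until Harrington discovered the injury on June 2, 2012; the September 26, 2011 act date does not start the clock under the stated rule.
Adding the 1 year base period to June 2, 2012 gives a deadline of June 2, 2013, before any tolling.
The pending criminal prosecution from November 22, 2012 to August 23, 2013 tolled the period for 274 days, extending the deadline to March 3, 2014.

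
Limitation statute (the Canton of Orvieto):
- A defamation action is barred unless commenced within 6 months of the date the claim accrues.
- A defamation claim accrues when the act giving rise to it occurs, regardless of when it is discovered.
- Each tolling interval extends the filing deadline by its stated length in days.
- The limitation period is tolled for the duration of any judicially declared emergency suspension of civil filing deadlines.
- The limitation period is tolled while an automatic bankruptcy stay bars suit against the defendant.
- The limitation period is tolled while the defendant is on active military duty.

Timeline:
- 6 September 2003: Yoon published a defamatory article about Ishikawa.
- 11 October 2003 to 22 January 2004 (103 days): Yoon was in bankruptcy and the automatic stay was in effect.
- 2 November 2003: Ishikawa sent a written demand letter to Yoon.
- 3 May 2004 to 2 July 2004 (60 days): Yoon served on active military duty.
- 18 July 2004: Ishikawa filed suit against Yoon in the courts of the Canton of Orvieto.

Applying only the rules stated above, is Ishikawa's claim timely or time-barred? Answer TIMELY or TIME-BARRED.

The claim accrued on 6 September 2003, the date of the act.
Adding the 6 months base period to 6 September 2003 gives a deadline of 6 March 2004, before any tolling.
The automatic bankruptcy stay from 11 October 2003 to 22 January 2004 tolled the period for 103 days, extending the deadline to 17 June 2004.
Because the defendant's active military service ran from 3 May 2004 to 2 July 2004, the deadline is extended by 60 days to 16 August 2004.
Nothing else in the chronology tolls or restarts the period.
Ishikawa filed on 18 July 2004, before the 16 August 2004 deadline, so the action is timely.

TIMELY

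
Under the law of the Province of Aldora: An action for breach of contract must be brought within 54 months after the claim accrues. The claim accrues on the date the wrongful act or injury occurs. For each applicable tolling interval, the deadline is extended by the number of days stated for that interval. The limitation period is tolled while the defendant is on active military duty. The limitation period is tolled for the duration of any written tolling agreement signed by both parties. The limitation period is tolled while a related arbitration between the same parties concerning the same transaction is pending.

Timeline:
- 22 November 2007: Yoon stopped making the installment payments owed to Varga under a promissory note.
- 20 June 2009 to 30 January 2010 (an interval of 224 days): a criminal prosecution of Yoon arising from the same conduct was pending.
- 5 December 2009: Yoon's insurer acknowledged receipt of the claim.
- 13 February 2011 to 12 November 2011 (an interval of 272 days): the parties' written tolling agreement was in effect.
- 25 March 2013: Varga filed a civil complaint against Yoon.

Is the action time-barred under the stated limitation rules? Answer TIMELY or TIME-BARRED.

TIME-BARRED

The claim accrued on 22 November 2007, the date of the act.
The untolled deadline — 54 months after 22 November 2007 — is 22 May 2012.
The period was tolled for 272 days by the written tolling agreement (13 February 2011 to 12 November 2011), pushing the deadline to 18 February 2013.
No stated provision tolls the period for a criminal prosecution, so the interval from 20 June 2009 to 30 January 2010 has no effect on the deadline.
Nothing else in the chronology tolls or restarts the period.
Filing on 25 March 2013 missed the 18 February 2013 deadline — the action is time-barred.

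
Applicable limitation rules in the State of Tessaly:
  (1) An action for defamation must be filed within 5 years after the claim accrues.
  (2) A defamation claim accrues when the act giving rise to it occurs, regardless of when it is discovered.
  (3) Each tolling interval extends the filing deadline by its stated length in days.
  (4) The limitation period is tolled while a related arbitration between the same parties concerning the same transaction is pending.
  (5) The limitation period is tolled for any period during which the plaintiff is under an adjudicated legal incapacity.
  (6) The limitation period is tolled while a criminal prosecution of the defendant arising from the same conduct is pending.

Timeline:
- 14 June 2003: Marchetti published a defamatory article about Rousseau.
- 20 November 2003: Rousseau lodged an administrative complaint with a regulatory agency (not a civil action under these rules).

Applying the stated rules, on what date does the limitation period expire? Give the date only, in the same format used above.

The claim accrued on 14 June 2003, when the wrongful act occurred.
Adding the 5 years base period to 14 June 2003 gives a deadline of 14 June 2008, before any tolling.
The other events in the timeline have no effect on the limitation period under the stated rules.

14 June 2008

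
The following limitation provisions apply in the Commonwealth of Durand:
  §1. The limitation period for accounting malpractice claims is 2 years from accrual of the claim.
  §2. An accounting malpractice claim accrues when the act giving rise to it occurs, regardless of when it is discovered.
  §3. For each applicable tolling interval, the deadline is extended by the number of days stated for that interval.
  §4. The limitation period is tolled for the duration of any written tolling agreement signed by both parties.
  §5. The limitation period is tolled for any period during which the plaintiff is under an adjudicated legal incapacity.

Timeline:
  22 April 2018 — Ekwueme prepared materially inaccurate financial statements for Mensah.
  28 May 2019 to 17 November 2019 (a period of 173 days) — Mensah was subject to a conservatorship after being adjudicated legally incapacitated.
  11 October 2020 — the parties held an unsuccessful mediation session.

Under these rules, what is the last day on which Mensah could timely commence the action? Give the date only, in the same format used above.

The limitation period began to run on 22 April 2018.
2 years from 22 April 2018 is 22 April 2020.
The period was tolled for 173 days by the plaintiff's legal incapacity (28 May 2019 to 17 November 2019), pushing the deadline to 12 October 2020.
The other events in the timeline have no effect on the limitation period under the stated rules.

12 October 2020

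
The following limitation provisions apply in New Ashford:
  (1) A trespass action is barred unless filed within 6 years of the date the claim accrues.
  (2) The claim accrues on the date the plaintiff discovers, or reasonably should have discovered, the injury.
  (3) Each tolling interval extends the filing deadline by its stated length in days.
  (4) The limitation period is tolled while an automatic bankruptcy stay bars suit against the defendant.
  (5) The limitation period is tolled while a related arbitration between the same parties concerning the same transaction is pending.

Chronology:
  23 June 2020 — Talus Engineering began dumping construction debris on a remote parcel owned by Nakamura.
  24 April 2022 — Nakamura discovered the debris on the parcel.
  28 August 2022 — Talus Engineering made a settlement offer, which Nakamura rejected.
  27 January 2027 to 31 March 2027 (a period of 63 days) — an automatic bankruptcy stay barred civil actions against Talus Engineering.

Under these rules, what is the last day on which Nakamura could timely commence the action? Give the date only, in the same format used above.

26 June 2028

Accrual is tied to discovery, so the period began on 24 April 2022 rather than on 23 June 2020 when the act occurred.
6 years from 24 April 2022 is 24 April 2028.
The automatic bankruptcy stay from 27 January 2027 to 31 March 2027 tolled the period for 63 days, extending the deadline to 26 June 2028.
The other events in the timeline have no effect on the limitation period under the stated rules.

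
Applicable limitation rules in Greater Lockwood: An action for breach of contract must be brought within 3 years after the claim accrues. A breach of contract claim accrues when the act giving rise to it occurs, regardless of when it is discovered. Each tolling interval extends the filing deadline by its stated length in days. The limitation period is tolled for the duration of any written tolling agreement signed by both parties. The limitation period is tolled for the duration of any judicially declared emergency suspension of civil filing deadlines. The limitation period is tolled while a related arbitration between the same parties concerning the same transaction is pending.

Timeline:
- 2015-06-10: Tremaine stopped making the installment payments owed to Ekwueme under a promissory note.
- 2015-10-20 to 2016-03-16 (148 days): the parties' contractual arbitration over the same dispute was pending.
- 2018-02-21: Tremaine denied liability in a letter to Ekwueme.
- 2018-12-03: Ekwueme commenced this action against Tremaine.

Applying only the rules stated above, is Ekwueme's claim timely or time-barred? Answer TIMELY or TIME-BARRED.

TIME-BARRED

The claim accrued on 2015-06-10, the date of the act.
3 years from 2015-06-10 is 2018-06-10.
The period was tolled for 148 days by the pending related arbitration (2015-10-20 to 2016-03-16), pushing the deadline to 2018-11-05.
None of the other events listed affects the running of the period under the stated rules.
Filing on 2018-12-03 missed the 2018-11-05 deadline — the action is time-barred.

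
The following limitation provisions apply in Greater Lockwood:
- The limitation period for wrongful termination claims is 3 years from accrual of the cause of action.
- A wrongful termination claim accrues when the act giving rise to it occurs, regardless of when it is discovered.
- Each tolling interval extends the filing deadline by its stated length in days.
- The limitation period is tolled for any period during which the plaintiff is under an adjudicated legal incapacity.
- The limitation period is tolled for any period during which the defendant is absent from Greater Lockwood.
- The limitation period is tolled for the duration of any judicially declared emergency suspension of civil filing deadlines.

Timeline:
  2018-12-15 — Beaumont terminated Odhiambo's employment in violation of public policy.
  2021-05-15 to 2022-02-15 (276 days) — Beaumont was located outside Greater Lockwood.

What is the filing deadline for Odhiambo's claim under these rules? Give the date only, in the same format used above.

2022-09-17

The cause of action accrued on 2018-12-15, the date of the act.
Adding the 3 years base period to 2018-12-15 gives a deadline of 2021-12-15, before any tolling.
The defendant's absence from the jurisdiction from 2021-05-15 to 2022-02-15 tolled the period for 276 days, extending the deadline to 2022-09-17.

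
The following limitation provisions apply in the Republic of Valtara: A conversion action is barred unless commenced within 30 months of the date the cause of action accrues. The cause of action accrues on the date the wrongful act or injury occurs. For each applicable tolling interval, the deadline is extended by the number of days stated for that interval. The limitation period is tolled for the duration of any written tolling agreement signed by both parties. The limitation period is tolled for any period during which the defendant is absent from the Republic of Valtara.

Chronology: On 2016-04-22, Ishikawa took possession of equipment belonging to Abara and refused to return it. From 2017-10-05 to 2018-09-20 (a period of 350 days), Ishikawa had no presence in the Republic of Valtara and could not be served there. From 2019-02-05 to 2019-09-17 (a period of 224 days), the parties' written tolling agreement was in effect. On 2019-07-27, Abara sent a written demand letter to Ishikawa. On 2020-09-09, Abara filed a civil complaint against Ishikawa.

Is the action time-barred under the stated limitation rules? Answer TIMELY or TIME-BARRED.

TIME-BARRED

The limitation period began to run on 2016-04-22.
The untolled deadline — 30 months after 2016-04-22 — is 2018-10-22.
The period was tolled for 350 days by the defendant's absence from the jurisdiction (2017-10-05 to 2018-09-20), pushing the deadline to 2019-10-07.
The written tolling agreement from 2019-02-05 to 2019-09-17 tolled the period for 224 days, extending the deadline to 2020-05-18.
None of the other events listed affects the running of the period under the stated rules.
Abara filed on 2020-09-09, after the 2020-05-18 deadline, so the action is time-barred.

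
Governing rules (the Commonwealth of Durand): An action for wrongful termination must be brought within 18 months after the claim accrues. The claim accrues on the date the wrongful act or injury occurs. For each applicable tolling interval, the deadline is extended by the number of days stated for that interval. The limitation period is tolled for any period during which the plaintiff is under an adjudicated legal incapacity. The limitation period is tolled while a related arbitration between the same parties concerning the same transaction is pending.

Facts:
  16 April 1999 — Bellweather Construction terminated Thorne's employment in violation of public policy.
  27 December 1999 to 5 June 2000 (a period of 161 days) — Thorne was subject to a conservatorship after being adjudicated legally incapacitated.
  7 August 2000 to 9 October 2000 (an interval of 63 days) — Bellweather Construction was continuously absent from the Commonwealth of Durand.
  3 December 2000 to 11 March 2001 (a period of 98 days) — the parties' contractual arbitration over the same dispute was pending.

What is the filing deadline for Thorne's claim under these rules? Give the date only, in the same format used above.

2 July 2001

The claim accrued on 16 April 1999, the date of the act.
18 months from 16 April 1999 is 16 October 2000.
The period was tolled for 161 days by the plaintiff's legal incapacity (27 December 1999 to 5 June 2000), pushing the deadline to 26 March 2001.
The pending related arbitration from 3 December 2000 to 11 March 2001 tolled the period for 98 days, extending the deadline to 2 July 2001.
Although the defendant's absence ran from 7 August 2000 to 9 October 2000, the stated rules do not make that a tolling event, so it is disregarded.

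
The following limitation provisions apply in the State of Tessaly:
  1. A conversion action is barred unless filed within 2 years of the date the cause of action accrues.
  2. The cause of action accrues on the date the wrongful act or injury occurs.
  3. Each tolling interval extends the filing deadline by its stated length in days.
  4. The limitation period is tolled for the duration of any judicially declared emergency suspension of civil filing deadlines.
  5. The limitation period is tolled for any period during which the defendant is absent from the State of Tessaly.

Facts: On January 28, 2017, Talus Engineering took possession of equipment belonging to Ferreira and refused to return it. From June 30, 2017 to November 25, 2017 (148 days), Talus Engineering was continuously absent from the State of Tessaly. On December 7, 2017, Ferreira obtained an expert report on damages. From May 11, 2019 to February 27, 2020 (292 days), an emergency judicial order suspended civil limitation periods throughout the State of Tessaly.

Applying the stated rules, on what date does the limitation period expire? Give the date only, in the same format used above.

The claim accrued on January 28, 2017, when the wrongful act occurred.
The untolled deadline — 2 years after January 28, 2017 — is January 28, 2019.
Because the defendant's absence from the jurisdiction ran from June 30, 2017 to November 25, 2017, the deadline is extended by 148 days to June 25, 2019.
Because the emergency suspension of filing deadlines ran from May 11, 2019 to February 27, 2020, the deadline is extended by 292 days to April 12, 2020.
None of the other events listed affects the running of the period under the stated rules.

April 12, 2020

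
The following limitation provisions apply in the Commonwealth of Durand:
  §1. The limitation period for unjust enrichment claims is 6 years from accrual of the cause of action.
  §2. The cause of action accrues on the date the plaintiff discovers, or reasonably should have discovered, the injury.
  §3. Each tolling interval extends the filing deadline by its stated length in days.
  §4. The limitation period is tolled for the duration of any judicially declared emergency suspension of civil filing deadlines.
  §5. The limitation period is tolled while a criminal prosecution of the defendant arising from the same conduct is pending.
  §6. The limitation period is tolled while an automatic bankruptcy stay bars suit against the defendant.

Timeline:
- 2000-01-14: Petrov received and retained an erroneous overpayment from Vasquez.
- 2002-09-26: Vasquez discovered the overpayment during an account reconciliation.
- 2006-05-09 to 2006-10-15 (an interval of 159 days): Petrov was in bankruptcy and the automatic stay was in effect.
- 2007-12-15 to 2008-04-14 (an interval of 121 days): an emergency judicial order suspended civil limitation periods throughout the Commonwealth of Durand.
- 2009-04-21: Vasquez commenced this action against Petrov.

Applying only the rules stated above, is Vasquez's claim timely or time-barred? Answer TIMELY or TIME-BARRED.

TIMELY

The claim did not accrue until Vasquez discovered the injury on 2002-09-26; the 2000-01-14 act date does not start the clock under the stated rule.
Adding the 6 years base period to 2002-09-26 gives a deadline of 2008-09-26, before any tolling.
The automatic bankruptcy stay from 2006-05-09 to 2006-10-15 tolled the period for 159 days, extending the deadline to 2009-03-04.
The emergency suspension of filing deadlines from 2007-12-15 to 2008-04-14 tolled the period for 121 days, extending the deadline to 2009-07-03.
Vasquez filed on 2009-04-21, before the 2009-07-03 deadline, so the action is timely.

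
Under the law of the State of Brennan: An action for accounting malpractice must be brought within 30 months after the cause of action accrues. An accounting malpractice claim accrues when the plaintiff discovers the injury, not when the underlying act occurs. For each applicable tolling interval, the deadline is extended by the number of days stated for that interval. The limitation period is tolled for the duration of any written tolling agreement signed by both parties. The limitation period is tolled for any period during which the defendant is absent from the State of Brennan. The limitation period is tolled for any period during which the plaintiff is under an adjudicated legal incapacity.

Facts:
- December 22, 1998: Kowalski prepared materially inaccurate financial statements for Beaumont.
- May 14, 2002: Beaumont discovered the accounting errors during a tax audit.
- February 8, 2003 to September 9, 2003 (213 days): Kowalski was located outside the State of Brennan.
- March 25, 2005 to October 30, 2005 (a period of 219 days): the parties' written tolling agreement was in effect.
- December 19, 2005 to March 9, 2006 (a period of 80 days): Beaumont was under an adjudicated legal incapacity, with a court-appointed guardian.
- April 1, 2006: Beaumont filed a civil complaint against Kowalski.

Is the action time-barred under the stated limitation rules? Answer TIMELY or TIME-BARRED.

TIMELY

Accrual is tied to discovery, so the period began on May 14, 2002 rather than on December 22, 1998 when the act occurred.
The untolled deadline — 30 months after May 14, 2002 — is November 14, 2004.
The period was tolled for 213 days by the defendant's absence from the jurisdiction (February 8, 2003 to September 9, 2003), pushing the deadline to June 15, 2005.
Because the written tolling agreement ran from March 25, 2005 to October 30, 2005, the deadline is extended by 219 days to January 20, 2006.
Because the plaintiff's legal incapacity ran from December 19, 2005 to March 9, 2006, the deadline is extended by 80 days to April 10, 2006.
The April 1, 2006 filing precedes the April 10, 2006 deadline; the claim is timely.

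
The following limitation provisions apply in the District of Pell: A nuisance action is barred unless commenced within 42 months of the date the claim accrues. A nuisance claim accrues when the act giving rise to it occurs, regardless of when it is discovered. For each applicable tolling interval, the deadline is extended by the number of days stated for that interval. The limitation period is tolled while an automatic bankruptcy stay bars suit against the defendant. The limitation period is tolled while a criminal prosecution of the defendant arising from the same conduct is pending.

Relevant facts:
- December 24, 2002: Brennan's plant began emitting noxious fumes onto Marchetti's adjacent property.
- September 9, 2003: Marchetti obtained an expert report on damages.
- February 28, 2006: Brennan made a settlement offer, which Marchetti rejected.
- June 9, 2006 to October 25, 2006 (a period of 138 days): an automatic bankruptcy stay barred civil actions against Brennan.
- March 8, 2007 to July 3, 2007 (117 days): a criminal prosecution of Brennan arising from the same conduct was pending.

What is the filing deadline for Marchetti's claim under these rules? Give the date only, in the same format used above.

November 9, 2006

The claim accrued on December 24, 2002, the date of the act.
Adding the 42 months base period to December 24, 2002 gives a deadline of June 24, 2006, before any tolling.
The period was tolled for 138 days by the automatic bankruptcy stay (June 9, 2006 to October 25, 2006), pushing the deadline to November 9, 2006.
The pending criminal prosecution starting March 8, 2007 came too late — the period had run on November 9, 2006 — and so does not extend the deadline.
Nothing else in the chronology tolls or restarts the period.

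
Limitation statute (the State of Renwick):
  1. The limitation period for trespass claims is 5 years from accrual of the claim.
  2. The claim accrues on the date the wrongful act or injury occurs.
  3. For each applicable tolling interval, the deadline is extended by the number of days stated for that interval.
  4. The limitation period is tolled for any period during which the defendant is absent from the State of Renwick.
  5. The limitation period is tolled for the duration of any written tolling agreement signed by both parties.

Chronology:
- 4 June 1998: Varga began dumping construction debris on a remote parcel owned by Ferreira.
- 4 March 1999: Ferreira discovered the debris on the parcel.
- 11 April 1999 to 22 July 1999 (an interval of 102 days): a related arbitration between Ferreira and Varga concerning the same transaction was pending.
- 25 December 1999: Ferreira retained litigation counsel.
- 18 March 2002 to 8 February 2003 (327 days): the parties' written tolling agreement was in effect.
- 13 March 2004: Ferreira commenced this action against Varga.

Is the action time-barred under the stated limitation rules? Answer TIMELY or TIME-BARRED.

TIMELY

The claim accrued on 4 June 1998, when the wrongful act occurred; under the stated occurrence rule the 4 March 1999 discovery does not delay accrual.
The untolled deadline — 5 years after 4 June 1998 — is 4 June 2003.
The period was tolled for 327 days by the written tolling agreement (18 March 2002 to 8 February 2003), pushing the deadline to 26 April 2004.
Although a pending arbitration ran from 11 April 1999 to 22 July 1999, the stated rules do not make that a tolling event, so it is disregarded.
None of the other events listed affects the running of the period under the stated rules.
The 13 March 2004 filing precedes the 26 April 2004 deadline; the claim is timely.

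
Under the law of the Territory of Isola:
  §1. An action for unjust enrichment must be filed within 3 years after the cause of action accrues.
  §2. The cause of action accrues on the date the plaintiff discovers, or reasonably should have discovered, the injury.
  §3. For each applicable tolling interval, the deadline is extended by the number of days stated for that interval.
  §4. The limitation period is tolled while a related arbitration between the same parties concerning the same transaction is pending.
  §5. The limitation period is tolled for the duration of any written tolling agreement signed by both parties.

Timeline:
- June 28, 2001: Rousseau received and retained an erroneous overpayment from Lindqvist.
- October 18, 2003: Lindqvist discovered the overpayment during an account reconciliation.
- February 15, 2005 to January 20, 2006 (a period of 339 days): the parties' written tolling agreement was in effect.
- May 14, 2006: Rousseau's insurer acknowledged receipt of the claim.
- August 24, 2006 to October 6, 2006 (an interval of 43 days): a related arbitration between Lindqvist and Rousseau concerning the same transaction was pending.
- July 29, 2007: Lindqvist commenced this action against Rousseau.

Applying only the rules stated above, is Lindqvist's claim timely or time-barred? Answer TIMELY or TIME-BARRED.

The claim did not accrue until Lindqvist discovered the injury on October 18, 2003; the June 28, 2001 act date does not start the clock under the stated rule.
The untolled deadline — 3 years after October 18, 2003 — is October 18, 2006.
Because the written tolling agreement ran from February 15, 2005 to January 20, 2006, the deadline is extended by 339 days to September 22, 2007.
Because the pending related arbitration ran from August 24, 2006 to October 6, 2006, the deadline is extended by 43 days to November 4, 2007.
Nothing else in the chronology tolls or restarts the period.
Filing on July 29, 2007 beat the November 4, 2007 deadline — the action is timely.

TIMELY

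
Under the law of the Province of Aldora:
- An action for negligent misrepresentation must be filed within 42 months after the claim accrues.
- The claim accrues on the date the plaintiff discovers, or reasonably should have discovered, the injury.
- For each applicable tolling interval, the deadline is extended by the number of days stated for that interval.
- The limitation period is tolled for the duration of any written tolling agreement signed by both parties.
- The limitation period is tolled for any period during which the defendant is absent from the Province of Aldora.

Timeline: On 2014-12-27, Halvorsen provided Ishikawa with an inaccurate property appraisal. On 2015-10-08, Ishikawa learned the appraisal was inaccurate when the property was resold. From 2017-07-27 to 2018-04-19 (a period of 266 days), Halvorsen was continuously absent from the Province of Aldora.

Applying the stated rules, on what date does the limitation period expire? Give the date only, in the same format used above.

2019-12-30

The claim did not accrue until Ishikawa discovered the injury on 2015-10-08; the 2014-12-27 act date does not start the clock under the stated rule.
Adding the 42 months base period to 2015-10-08 gives a deadline of 2019-04-08, before any tolling.
Because the defendant's absence from the jurisdiction ran from 2017-07-27 to 2018-04-19, the deadline is extended by 266 days to 2019-12-30.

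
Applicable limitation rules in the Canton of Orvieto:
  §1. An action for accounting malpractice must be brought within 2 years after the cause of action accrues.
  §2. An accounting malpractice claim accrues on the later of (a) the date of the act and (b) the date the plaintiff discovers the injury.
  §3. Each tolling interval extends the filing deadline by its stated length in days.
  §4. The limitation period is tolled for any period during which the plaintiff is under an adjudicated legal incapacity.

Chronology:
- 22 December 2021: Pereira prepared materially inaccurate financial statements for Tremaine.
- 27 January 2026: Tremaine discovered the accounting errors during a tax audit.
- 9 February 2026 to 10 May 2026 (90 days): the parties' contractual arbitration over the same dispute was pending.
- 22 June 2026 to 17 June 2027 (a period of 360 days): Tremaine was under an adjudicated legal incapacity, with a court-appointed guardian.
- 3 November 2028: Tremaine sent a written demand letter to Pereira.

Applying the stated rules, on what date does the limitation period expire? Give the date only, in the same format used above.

21 January 2029

The claim accrued on 27 January 2026 — the later of the 22 December 2021 act and the 27 January 2026 discovery.
2 years from 27 January 2026 is 27 January 2028.
The period was tolled for 360 days by the plaintiff's legal incapacity (22 June 2026 to 17 June 2027), pushing the deadline to 21 January 2029.
The pending related arbitration from 9 February 2026 to 10 May 2026 does not toll the period, because no stated rule makes a pending arbitration a tolling event.
Nothing else in the chronology tolls or restarts the period.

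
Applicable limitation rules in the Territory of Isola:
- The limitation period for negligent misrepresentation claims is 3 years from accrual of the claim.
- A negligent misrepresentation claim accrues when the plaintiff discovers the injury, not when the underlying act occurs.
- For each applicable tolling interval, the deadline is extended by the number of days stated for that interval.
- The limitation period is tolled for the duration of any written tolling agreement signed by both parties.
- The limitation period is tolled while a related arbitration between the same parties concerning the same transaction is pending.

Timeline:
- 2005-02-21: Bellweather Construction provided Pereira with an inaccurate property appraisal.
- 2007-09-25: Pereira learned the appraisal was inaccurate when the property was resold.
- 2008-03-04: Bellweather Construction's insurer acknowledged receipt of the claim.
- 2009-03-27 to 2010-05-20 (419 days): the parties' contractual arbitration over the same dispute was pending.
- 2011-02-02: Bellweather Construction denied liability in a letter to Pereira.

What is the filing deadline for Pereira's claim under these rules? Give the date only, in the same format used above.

Under the discovery rule, the claim accrued on 2007-09-25, when Pereira discovered the injury — not on the 2005-02-21 date of the underlying act.
Adding the 3 years base period to 2007-09-25 gives a deadline of 2010-09-25, before any tolling.
The period was tolled for 419 days by the pending related arbitration (2009-03-27 to 2010-05-20), pushing the deadline to 2011-11-18.
Nothing else in the chronology tolls or restarts the period.

2011-11-18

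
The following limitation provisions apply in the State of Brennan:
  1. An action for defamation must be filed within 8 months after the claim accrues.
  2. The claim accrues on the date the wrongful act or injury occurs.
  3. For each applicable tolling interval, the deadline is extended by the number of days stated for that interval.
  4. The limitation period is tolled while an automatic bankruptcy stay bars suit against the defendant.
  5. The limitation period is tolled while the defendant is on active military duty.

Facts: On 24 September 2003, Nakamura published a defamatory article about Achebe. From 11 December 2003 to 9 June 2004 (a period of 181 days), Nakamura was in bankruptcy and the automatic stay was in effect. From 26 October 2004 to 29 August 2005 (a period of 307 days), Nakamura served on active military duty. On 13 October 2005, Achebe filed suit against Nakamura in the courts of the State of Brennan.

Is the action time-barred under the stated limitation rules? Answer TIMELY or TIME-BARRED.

TIME-BARRED

The claim accrued on 24 September 2003, when the wrongful act occurred.
The untolled deadline — 8 months after 24 September 2003 — is 24 May 2004.
The automatic bankruptcy stay from 11 December 2003 to 9 June 2004 tolled the period for 181 days, extending the deadline to 21 November 2004.
The defendant's active military service from 26 October 2004 to 29 August 2005 tolled the period for 307 days, extending the deadline to 24 September 2005.
The 13 October 2005 filing falls after the 24 September 2005 deadline; the claim is time-barred.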